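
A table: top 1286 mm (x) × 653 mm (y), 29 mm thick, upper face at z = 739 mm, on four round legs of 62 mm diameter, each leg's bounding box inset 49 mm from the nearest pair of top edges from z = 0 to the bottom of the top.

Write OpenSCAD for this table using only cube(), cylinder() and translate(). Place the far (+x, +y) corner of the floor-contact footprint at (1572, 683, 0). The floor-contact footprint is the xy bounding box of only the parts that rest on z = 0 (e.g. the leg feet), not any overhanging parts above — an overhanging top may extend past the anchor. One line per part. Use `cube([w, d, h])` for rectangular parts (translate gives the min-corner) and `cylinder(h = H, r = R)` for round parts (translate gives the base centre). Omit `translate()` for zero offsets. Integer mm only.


translate([335, 79, 710]) cube([1286, 653, 29]);
translate([415, 159, 0]) cylinder(h = 710, r = 31);
translate([1541, 159, 0]) cylinder(h = 710, r = 31);
translate([415, 652, 0]) cylinder(h = 710, r = 31);
translate([1541, 652, 0]) cylinder(h = 710, r = 31);


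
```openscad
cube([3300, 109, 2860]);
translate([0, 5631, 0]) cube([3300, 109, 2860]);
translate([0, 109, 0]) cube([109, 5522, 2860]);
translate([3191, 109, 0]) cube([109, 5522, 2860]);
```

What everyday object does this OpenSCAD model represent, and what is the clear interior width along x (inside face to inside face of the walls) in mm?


A house (or room) frame. The interior width is 3082 mm.

Four 2860 mm walls enclosing a rectangle with no floor or roof — a room or house frame. Outside width is 3300 mm and wall thickness is 109 mm, so the interior width is 3300 − 2 × 109 = 3082 mm.


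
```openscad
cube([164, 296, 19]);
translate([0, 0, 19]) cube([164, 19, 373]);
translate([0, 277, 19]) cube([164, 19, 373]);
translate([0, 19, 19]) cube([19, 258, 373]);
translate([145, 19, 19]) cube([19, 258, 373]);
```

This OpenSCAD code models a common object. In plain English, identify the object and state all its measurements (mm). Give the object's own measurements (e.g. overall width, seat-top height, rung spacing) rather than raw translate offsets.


An open-topped rectangular box: outside dimensions 164×296×392 mm, with a uniform wall and base thickness of 19 mm. The base is a full 164×296 slab on the floor; four walls sit on top of the base. The front and back walls (the −y and +y sides) span the full width; the two side walls fit between them.


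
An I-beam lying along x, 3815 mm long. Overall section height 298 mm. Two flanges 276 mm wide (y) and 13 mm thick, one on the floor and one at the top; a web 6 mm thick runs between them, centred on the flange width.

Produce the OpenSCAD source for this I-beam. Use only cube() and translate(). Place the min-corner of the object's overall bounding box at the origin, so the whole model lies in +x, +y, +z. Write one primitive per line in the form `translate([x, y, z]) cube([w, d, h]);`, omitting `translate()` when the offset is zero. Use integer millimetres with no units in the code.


cube([3815, 276, 13]);
translate([0, 135, 13]) cube([3815, 6, 272]);
translate([0, 0, 285]) cube([3815, 276, 13]);


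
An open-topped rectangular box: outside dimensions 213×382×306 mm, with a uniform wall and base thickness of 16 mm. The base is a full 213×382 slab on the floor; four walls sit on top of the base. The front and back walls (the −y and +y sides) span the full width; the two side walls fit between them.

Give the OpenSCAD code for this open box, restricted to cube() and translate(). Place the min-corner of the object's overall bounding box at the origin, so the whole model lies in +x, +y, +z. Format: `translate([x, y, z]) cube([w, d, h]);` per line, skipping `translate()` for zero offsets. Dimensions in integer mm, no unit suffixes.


cube([213, 382, 16]);
translate([0, 0, 16]) cube([213, 16, 290]);
translate([0, 366, 16]) cube([213, 16, 290]);
translate([0, 16, 16]) cube([16, 350, 290]);
translate([197, 16, 16]) cube([16, 350, 290]);


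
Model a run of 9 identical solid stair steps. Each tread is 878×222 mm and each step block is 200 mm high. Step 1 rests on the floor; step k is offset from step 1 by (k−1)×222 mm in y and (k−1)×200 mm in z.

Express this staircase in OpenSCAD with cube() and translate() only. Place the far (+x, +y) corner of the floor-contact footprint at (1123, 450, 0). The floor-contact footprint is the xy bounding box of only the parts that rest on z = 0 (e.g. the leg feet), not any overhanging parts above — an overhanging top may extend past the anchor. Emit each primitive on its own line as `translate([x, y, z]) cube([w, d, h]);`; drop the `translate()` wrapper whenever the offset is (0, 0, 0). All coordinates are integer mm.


translate([245, 228, 0]) cube([878, 222, 200]);
translate([245, 450, 200]) cube([878, 222, 200]);
translate([245, 672, 400]) cube([878, 222, 200]);
translate([245, 894, 600]) cube([878, 222, 200]);
translate([245, 1116, 800]) cube([878, 222, 200]);
translate([245, 1338, 1000]) cube([878, 222, 200]);
translate([245, 1560, 1200]) cube([878, 222, 200]);
translate([245, 1782, 1400]) cube([878, 222, 200]);
translate([245, 2004, 1600]) cube([878, 222, 200]);


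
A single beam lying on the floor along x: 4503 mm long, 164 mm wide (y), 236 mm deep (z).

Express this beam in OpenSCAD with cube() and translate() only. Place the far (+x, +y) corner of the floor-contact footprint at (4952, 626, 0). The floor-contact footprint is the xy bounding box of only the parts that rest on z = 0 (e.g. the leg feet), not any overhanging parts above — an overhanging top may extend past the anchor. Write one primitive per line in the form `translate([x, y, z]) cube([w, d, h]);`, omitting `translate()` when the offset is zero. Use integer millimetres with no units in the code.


translate([449, 462, 0]) cube([4503, 164, 236]);


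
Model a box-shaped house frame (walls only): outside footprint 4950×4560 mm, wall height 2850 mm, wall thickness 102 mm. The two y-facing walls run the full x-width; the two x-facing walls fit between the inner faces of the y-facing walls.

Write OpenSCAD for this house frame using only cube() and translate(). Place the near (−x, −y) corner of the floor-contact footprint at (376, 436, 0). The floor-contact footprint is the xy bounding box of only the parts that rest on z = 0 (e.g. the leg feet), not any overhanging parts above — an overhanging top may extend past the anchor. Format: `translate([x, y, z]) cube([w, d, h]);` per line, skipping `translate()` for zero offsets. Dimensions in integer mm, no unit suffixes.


translate([376, 436, 0]) cube([4950, 102, 2850]);
translate([376, 4894, 0]) cube([4950, 102, 2850]);
translate([376, 538, 0]) cube([102, 4356, 2850]);
translate([5224, 538, 0]) cube([102, 4356, 2850]);


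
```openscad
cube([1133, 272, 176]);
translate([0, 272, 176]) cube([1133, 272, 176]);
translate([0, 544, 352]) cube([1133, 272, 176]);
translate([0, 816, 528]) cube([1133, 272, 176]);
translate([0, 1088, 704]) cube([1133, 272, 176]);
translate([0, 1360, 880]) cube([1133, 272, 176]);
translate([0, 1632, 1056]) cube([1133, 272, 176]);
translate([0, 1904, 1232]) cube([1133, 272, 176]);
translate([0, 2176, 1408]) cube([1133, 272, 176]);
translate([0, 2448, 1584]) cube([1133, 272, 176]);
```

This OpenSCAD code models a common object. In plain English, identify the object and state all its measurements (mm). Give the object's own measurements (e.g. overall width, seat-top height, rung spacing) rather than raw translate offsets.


A straight staircase of 10 solid steps. Each step is 1133 mm wide (x), 272 mm deep (y, the going) and 176 mm tall (the rise). The first step rests on the floor; each subsequent step sits one going further in +y and one rise higher in +z, directly behind and above the previous step with no overlap.


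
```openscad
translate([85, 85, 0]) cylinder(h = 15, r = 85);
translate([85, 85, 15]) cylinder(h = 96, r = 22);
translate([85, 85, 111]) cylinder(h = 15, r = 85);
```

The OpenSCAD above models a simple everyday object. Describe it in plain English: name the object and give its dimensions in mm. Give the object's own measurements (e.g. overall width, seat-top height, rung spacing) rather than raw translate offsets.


A spool: two coaxial disc flanges of radius 85 mm and thickness 15 mm, joined by a core cylinder of radius 22 mm and height 96 mm. The lower flange rests on z = 0 and the three cylinders share a vertical axis.


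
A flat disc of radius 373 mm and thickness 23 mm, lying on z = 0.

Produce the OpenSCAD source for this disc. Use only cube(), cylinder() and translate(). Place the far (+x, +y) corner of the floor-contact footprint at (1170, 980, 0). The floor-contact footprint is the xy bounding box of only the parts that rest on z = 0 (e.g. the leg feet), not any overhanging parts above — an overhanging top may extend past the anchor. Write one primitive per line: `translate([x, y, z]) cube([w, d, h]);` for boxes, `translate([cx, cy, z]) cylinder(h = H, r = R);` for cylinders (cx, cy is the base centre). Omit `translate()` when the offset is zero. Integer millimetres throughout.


translate([797, 607, 0]) cylinder(h = 23, r = 373);


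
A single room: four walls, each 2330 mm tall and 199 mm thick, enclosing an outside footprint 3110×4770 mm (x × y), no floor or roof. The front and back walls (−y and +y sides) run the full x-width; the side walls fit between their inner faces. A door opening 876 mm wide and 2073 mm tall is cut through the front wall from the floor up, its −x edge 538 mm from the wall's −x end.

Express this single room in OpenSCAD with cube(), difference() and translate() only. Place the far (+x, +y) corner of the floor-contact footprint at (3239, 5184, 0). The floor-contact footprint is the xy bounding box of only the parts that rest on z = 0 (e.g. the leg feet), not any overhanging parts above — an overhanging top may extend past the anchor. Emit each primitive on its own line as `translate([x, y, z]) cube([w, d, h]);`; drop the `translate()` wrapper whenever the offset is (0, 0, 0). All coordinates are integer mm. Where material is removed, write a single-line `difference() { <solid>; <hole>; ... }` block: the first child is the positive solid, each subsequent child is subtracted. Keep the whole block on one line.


difference() { translate([129, 414, 0]) cube([3110, 199, 2330]); translate([667, 414, 0]) cube([876, 199, 2073]); }
translate([129, 4985, 0]) cube([3110, 199, 2330]);
translate([129, 613, 0]) cube([199, 4372, 2330]);
translate([3040, 613, 0]) cube([199, 4372, 2330]);


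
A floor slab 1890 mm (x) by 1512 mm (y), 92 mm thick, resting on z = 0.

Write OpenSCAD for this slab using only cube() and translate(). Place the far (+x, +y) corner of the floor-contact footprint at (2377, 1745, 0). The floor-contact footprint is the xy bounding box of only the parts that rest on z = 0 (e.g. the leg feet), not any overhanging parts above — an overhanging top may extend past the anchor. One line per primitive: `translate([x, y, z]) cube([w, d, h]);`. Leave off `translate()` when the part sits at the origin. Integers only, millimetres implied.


translate([487, 233, 0]) cube([1890, 1512, 92]);


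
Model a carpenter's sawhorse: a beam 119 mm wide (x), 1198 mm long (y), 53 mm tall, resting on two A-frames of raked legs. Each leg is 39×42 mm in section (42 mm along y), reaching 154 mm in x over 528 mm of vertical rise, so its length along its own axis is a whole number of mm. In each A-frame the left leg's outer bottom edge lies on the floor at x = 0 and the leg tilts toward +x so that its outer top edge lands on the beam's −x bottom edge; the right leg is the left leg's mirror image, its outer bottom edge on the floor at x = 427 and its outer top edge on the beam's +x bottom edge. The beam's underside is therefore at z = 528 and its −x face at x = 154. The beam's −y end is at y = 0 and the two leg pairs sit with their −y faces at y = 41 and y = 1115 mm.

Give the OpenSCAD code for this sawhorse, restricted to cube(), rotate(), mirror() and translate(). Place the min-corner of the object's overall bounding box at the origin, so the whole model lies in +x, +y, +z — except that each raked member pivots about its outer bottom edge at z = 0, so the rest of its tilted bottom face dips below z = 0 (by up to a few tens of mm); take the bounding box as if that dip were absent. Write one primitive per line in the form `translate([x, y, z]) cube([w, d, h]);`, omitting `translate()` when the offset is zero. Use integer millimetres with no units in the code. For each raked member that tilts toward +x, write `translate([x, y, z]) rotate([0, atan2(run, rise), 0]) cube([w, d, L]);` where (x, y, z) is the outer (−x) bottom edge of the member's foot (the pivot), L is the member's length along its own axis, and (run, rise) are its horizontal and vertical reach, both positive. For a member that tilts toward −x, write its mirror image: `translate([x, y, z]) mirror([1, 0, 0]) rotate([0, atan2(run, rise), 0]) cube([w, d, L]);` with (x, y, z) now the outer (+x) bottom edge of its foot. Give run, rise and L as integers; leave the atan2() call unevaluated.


translate([154, 0, 528]) cube([119, 1198, 53]);
translate([0, 41, 0]) rotate([0, atan2(154, 528), 0]) cube([39, 42, 550]);
translate([427, 41, 0]) mirror([1, 0, 0]) rotate([0, atan2(154, 528), 0]) cube([39, 42, 550]);
translate([0, 1115, 0]) rotate([0, atan2(154, 528), 0]) cube([39, 42, 550]);
translate([427, 1115, 0]) mirror([1, 0, 0]) rotate([0, atan2(154, 528), 0]) cube([39, 42, 550]);


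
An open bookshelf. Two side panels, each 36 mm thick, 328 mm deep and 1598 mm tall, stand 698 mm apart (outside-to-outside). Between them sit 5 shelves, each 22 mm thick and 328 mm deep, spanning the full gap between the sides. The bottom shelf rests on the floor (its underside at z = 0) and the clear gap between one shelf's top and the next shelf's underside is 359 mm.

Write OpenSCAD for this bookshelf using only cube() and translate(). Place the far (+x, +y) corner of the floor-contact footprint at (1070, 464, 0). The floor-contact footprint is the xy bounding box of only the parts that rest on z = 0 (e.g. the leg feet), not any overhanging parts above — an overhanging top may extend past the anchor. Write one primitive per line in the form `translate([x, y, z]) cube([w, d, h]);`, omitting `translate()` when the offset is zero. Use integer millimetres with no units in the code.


translate([372, 136, 0]) cube([36, 328, 1598]);
translate([1034, 136, 0]) cube([36, 328, 1598]);
translate([408, 136, 0]) cube([626, 328, 22]);
translate([408, 136, 381]) cube([626, 328, 22]);
translate([408, 136, 762]) cube([626, 328, 22]);
translate([408, 136, 1143]) cube([626, 328, 22]);
translate([408, 136, 1524]) cube([626, 328, 22]);


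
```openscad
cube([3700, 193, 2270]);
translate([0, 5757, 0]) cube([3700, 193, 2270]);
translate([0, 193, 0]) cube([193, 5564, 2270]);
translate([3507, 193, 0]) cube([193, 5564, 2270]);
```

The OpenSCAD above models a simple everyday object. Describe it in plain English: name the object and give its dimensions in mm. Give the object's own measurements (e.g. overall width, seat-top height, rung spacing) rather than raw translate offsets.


The wall frame of a small rectangular building: four walls, each 2270 mm tall and 193 mm thick, enclosing a footprint 3700 mm (x) by 5950 mm (y) outside-to-outside, with no floor or roof. The front and back walls (the −y and +y sides) span the full width; the two side walls fit between them.


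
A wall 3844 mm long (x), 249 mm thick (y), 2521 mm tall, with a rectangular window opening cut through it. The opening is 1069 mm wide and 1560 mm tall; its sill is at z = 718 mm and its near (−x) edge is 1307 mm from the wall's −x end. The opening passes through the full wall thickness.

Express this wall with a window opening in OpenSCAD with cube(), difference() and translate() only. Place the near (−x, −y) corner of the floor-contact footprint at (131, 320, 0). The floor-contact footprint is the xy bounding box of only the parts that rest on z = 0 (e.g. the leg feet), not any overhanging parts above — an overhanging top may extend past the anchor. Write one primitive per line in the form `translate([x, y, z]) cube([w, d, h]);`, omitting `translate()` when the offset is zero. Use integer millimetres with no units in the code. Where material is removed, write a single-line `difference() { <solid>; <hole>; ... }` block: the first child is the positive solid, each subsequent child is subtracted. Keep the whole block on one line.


difference() { translate([131, 320, 0]) cube([3844, 249, 2521]); translate([1438, 320, 718]) cube([1069, 249, 1560]); }


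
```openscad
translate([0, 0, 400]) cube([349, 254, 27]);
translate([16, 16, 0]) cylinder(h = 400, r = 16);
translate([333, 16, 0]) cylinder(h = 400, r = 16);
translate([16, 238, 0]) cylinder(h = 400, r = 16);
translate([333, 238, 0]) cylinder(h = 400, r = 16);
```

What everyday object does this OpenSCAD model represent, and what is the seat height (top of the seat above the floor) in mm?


A stool. The seat height is 427 mm.

A 349×254×27 slab at z = 400 on four corner cylinders — a stool. The seat top is 400 + 27 = 427 mm.


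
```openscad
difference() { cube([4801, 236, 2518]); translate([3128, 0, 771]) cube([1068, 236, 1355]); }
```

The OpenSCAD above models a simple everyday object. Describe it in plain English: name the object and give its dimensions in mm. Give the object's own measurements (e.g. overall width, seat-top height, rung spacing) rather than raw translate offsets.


A wall 4801 mm long (x), 236 mm thick (y), 2518 mm tall, with a rectangular window opening cut through it. The opening is 1068 mm wide and 1355 mm tall; its sill is at z = 771 mm and its near (−x) edge is 3128 mm from the wall's −x end. The opening passes through the full wall thickness.


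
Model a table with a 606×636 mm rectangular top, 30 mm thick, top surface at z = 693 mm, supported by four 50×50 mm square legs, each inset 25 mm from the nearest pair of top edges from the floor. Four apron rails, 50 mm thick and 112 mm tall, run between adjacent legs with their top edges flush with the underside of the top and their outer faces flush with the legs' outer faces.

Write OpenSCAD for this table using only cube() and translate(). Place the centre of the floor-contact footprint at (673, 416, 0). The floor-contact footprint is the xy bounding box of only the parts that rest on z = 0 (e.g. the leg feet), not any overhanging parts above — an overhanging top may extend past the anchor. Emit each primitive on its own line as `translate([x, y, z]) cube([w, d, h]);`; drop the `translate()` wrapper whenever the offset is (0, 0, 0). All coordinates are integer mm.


translate([370, 98, 663]) cube([606, 636, 30]);
translate([395, 123, 0]) cube([50, 50, 663]);
translate([901, 123, 0]) cube([50, 50, 663]);
translate([395, 659, 0]) cube([50, 50, 663]);
translate([901, 659, 0]) cube([50, 50, 663]);
translate([445, 123, 551]) cube([456, 50, 112]);
translate([445, 659, 551]) cube([456, 50, 112]);
translate([395, 173, 551]) cube([50, 486, 112]);
translate([901, 173, 551]) cube([50, 486, 112]);


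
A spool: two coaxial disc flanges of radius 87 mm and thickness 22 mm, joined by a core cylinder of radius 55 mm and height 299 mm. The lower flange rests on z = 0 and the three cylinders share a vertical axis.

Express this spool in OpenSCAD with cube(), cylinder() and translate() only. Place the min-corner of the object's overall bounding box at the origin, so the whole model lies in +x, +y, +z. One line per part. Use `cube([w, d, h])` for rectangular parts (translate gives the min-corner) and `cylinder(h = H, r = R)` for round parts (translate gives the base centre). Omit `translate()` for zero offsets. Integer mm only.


translate([87, 87, 0]) cylinder(h = 22, r = 87);
translate([87, 87, 22]) cylinder(h = 299, r = 55);
translate([87, 87, 321]) cylinder(h = 22, r = 87);


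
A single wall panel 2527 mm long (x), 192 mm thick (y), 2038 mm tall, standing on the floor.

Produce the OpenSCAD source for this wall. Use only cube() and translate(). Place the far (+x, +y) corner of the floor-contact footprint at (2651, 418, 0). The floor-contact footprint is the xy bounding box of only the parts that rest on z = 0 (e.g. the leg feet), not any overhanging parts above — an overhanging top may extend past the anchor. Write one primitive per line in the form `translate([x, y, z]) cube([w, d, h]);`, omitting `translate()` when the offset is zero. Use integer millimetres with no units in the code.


translate([124, 226, 0]) cube([2527, 192, 2038]);


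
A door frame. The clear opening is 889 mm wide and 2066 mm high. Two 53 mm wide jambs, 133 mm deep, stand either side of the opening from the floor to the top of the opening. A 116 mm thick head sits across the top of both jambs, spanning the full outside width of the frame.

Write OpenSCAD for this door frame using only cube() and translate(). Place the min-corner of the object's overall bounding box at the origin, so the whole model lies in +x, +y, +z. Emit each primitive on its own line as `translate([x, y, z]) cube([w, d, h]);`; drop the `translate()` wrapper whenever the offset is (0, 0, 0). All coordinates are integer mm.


cube([53, 133, 2066]);
translate([942, 0, 0]) cube([53, 133, 2066]);
translate([0, 0, 2066]) cube([995, 133, 116]);


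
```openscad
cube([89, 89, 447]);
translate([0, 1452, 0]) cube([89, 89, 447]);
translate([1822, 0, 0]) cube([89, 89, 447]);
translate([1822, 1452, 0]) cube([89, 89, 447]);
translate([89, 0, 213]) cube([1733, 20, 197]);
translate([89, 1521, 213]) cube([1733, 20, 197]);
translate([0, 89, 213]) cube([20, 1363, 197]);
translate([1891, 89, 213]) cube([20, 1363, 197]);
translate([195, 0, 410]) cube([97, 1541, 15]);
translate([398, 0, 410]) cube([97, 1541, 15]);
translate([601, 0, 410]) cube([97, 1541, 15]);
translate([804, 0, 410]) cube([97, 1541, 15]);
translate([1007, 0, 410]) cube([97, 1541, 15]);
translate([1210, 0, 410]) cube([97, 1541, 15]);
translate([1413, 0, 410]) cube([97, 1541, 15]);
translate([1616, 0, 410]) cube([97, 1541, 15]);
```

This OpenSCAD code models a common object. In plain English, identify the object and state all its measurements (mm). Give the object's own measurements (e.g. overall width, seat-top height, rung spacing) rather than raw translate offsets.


A bed frame 1911 mm long (x) by 1541 mm wide (y). Four 89×89 mm corner posts, 447 mm tall, at the corners of the footprint. Four rails of 20 mm thickness and 197 mm height run between adjacent posts with their undersides at z = 213 mm, their outer faces flush with the outside of the frame (the two x-running rails run between the posts' inner faces; the two y-running rails run between the posts' inner faces). 8 slats, each 97 mm wide (x) and 15 mm thick, lie across the top of the two x-running rails, running the full 1541 mm width of the frame in y; along x they sit between the end posts with a 106 mm gap after the −x posts and between neighbouring slats, leaving 109 mm before the +x posts.


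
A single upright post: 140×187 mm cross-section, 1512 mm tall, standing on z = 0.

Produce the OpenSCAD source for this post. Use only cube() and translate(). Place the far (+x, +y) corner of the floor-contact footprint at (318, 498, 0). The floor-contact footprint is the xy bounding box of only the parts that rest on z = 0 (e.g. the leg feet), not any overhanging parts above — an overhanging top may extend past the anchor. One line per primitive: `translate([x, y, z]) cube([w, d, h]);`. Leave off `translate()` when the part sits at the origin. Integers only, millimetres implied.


translate([178, 311, 0]) cube([140, 187, 1512]);


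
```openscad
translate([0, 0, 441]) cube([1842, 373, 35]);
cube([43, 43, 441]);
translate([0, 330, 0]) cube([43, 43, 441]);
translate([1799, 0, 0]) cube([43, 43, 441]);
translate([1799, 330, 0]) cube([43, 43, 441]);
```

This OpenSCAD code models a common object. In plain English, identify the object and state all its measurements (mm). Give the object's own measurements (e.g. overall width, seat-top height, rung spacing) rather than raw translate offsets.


A long wooden bench with a 1842 mm (x) × 373 mm (y) seat, 35 mm thick, its top surface 476 mm above the floor. Four 43 mm square legs at the seat corners, flush with the edges, run from z = 0 to the seat underside.


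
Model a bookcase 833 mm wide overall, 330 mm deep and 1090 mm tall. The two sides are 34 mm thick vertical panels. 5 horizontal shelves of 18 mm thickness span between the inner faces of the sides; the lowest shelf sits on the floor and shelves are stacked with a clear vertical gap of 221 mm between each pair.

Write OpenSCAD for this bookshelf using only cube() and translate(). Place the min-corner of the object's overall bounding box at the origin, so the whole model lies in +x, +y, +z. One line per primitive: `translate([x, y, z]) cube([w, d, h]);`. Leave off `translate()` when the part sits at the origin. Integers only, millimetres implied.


cube([34, 330, 1090]);
translate([799, 0, 0]) cube([34, 330, 1090]);
translate([34, 0, 0]) cube([765, 330, 18]);
translate([34, 0, 239]) cube([765, 330, 18]);
translate([34, 0, 478]) cube([765, 330, 18]);
translate([34, 0, 717]) cube([765, 330, 18]);
translate([34, 0, 956]) cube([765, 330, 18]);


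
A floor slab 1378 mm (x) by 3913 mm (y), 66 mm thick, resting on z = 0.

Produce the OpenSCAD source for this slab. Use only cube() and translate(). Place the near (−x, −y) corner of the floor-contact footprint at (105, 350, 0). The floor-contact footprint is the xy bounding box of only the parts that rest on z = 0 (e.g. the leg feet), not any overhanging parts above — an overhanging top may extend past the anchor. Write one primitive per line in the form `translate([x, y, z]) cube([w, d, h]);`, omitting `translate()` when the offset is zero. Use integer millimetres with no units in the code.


translate([105, 350, 0]) cube([1378, 3913, 66]);


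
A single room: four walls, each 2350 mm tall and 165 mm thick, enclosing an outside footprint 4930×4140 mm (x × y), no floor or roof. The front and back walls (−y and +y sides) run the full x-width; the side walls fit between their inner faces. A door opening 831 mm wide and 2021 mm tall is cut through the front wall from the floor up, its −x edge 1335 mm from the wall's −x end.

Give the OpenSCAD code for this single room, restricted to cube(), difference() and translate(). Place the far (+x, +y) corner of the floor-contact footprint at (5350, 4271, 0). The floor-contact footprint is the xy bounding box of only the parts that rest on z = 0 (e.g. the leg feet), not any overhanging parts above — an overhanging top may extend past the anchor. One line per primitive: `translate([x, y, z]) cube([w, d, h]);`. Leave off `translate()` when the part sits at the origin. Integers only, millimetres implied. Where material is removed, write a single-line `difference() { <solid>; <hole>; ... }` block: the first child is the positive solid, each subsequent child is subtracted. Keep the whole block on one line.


difference() { translate([420, 131, 0]) cube([4930, 165, 2350]); translate([1755, 131, 0]) cube([831, 165, 2021]); }
translate([420, 4106, 0]) cube([4930, 165, 2350]);
translate([420, 296, 0]) cube([165, 3810, 2350]);
translate([5185, 296, 0]) cube([165, 3810, 2350]);


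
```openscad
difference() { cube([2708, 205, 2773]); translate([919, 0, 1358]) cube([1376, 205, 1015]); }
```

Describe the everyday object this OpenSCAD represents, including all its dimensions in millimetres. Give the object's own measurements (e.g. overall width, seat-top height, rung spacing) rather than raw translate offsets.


A wall 2708 mm long (x), 205 mm thick (y), 2773 mm tall, with a rectangular window opening cut through it. The opening is 1376 mm wide and 1015 mm tall; its sill is at z = 1358 mm and its near (−x) edge is 919 mm from the wall's −x end. The opening passes through the full wall thickness.


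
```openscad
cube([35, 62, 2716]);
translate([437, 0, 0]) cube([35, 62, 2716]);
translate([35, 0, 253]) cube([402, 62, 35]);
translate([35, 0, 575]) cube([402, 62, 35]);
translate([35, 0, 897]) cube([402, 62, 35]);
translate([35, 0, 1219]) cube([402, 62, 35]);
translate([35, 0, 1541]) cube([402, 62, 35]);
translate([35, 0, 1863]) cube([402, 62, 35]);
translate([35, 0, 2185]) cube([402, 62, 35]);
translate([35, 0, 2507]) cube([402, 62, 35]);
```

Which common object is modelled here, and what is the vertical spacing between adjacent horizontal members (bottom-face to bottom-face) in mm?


A ladder. The rung spacing is 322 mm.

Two tall 35×62 posts with 8 short bars between them — a ladder. Adjacent rungs sit at z = 253 and z = 575, so the spacing is 575 − 253 = 322 mm.


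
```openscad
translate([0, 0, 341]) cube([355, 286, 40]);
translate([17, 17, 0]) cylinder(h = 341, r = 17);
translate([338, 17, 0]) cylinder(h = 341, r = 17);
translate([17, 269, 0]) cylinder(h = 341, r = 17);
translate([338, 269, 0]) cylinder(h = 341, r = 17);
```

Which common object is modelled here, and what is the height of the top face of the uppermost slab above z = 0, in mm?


A stool. The seat height is 381 mm.

A 355×286×40 slab at z = 341 on four corner cylinders — a stool. The seat top is 341 + 40 = 381 mm.


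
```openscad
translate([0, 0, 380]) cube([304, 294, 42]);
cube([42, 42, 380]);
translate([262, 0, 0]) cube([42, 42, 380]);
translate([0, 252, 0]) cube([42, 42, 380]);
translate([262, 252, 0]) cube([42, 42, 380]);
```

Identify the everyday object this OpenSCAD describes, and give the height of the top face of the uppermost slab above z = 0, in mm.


A stool. The seat height is 422 mm.

A 304×294×42 slab at z = 380 on four corner posts — a stool. The seat top is 380 + 42 = 422 mm.


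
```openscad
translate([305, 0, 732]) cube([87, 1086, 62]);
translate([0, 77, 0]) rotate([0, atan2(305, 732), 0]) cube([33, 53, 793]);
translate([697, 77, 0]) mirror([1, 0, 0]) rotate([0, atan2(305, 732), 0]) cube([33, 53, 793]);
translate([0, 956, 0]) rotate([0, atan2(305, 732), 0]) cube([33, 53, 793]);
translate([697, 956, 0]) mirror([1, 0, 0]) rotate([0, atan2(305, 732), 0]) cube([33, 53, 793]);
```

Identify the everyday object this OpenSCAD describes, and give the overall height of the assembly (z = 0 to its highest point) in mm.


A sawhorse. The overall height is 794 mm.

A beam across two mirrored pairs of raked legs — a sawhorse. The beam's underside is at z = 732 (matching the legs' vertical rise in atan2(305, 732)) and the beam is 62 mm tall, so its top is at 732 + 62 = 794 mm. The raked legs top out at the beam's underside, so that is the highest point.


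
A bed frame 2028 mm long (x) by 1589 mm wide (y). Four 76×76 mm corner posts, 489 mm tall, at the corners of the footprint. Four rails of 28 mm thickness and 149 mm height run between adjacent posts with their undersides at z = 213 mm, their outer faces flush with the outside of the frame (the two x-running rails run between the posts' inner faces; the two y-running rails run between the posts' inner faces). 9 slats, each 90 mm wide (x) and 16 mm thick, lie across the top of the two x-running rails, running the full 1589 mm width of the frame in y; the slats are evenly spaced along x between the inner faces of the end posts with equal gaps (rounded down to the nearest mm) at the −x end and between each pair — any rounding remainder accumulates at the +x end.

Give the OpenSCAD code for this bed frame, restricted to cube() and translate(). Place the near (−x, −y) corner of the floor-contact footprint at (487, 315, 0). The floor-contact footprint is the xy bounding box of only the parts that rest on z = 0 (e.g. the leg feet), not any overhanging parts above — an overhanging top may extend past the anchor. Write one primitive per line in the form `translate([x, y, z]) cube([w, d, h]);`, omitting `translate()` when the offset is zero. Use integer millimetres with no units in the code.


translate([487, 315, 0]) cube([76, 76, 489]);
translate([487, 1828, 0]) cube([76, 76, 489]);
translate([2439, 315, 0]) cube([76, 76, 489]);
translate([2439, 1828, 0]) cube([76, 76, 489]);
translate([563, 315, 213]) cube([1876, 28, 149]);
translate([563, 1876, 213]) cube([1876, 28, 149]);
translate([487, 391, 213]) cube([28, 1437, 149]);
translate([2487, 391, 213]) cube([28, 1437, 149]);
translate([669, 315, 362]) cube([90, 1589, 16]);
translate([865, 315, 362]) cube([90, 1589, 16]);
translate([1061, 315, 362]) cube([90, 1589, 16]);
translate([1257, 315, 362]) cube([90, 1589, 16]);
translate([1453, 315, 362]) cube([90, 1589, 16]);
translate([1649, 315, 362]) cube([90, 1589, 16]);
translate([1845, 315, 362]) cube([90, 1589, 16]);
translate([2041, 315, 362]) cube([90, 1589, 16]);
translate([2237, 315, 362]) cube([90, 1589, 16]);


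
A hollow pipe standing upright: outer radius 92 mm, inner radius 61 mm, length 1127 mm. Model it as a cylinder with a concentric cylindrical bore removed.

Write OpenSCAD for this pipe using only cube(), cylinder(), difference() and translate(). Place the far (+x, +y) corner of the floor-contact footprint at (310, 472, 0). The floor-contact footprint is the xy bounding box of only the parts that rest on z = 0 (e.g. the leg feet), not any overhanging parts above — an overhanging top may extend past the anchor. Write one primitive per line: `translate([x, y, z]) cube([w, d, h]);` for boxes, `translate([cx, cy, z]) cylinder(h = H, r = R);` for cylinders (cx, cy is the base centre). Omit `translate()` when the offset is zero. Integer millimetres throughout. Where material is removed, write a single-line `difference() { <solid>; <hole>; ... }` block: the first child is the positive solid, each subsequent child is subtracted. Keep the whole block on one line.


difference() { translate([218, 380, 0]) cylinder(h = 1127, r = 92); translate([218, 380, 0]) cylinder(h = 1127, r = 61); }


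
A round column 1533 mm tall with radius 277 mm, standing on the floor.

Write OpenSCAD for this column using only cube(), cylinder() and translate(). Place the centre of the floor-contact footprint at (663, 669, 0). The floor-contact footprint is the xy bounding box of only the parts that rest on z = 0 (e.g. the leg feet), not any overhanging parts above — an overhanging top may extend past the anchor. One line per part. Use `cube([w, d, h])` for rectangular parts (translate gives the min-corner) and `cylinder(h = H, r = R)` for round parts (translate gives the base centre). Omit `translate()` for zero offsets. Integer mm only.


translate([663, 669, 0]) cylinder(h = 1533, r = 277);


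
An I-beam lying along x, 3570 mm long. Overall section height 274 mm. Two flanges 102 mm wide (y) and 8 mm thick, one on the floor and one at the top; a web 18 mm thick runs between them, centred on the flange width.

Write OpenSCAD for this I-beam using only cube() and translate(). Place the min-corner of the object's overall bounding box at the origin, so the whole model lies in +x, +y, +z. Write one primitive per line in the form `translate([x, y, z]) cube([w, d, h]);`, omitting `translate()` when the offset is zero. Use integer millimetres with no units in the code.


cube([3570, 102, 8]);
translate([0, 42, 8]) cube([3570, 18, 258]);
translate([0, 0, 266]) cube([3570, 102, 8]);


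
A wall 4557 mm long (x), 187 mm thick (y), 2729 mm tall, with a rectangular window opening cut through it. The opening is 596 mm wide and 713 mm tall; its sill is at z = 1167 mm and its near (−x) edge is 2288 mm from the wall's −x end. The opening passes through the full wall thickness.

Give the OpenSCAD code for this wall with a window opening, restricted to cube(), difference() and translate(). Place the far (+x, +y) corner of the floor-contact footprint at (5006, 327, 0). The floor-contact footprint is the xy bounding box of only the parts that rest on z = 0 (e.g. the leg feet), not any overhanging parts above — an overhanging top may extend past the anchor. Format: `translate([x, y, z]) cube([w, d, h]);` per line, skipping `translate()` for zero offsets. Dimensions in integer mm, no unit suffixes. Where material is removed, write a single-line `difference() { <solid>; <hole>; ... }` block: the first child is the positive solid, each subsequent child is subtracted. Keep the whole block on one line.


difference() { translate([449, 140, 0]) cube([4557, 187, 2729]); translate([2737, 140, 1167]) cube([596, 187, 713]); }


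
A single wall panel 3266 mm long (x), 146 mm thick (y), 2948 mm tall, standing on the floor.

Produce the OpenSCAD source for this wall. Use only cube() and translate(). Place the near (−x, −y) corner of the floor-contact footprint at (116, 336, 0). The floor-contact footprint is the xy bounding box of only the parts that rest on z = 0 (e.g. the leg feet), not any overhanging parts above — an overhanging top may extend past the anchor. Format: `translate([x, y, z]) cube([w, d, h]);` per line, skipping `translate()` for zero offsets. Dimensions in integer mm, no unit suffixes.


translate([116, 336, 0]) cube([3266, 146, 2948]);


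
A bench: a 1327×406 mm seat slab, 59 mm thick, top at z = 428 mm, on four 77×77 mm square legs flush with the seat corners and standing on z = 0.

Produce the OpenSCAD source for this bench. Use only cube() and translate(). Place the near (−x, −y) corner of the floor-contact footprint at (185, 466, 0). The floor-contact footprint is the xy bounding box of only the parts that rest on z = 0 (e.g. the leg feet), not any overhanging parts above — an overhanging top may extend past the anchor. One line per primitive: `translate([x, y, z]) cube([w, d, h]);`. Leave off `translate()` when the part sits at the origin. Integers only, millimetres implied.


// leg_h = 428 − 59 = 369
translate([185, 466, 369]) cube([1327, 406, 59]);
translate([185, 466, 0]) cube([77, 77, 369]);
translate([185, 795, 0]) cube([77, 77, 369]);
translate([1435, 466, 0]) cube([77, 77, 369]);
translate([1435, 795, 0]) cube([77, 77, 369]);


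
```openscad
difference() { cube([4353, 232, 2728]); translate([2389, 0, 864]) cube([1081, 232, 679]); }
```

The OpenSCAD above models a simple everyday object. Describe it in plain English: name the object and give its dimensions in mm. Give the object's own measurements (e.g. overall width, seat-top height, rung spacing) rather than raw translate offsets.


A wall 4353 mm long (x), 232 mm thick (y), 2728 mm tall, with a rectangular window opening cut through it. The opening is 1081 mm wide and 679 mm tall; its sill is at z = 864 mm and its near (−x) edge is 2389 mm from the wall's −x end. The opening passes through the full wall thickness.


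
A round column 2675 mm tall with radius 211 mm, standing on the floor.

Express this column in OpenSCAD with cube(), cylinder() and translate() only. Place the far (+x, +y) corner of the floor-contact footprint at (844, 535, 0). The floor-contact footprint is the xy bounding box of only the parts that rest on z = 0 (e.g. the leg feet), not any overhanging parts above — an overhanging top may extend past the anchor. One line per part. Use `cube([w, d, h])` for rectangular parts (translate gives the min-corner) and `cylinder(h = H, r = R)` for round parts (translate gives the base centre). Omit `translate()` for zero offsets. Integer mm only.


translate([633, 324, 0]) cylinder(h = 2675, r = 211);


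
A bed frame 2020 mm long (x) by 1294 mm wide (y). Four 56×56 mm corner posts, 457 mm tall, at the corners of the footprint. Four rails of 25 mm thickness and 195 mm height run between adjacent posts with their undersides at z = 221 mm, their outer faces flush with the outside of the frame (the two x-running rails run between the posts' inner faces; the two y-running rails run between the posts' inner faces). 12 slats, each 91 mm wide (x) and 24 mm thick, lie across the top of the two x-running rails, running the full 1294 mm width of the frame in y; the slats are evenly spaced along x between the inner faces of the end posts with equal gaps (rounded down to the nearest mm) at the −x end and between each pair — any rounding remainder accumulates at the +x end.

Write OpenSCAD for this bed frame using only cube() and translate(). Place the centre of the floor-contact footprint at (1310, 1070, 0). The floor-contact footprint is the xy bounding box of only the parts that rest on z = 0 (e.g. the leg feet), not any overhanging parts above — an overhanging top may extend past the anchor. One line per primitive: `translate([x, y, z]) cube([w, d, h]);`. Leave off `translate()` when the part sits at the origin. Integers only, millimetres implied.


translate([300, 423, 0]) cube([56, 56, 457]);
translate([300, 1661, 0]) cube([56, 56, 457]);
translate([2264, 423, 0]) cube([56, 56, 457]);
translate([2264, 1661, 0]) cube([56, 56, 457]);
translate([356, 423, 221]) cube([1908, 25, 195]);
translate([356, 1692, 221]) cube([1908, 25, 195]);
translate([300, 479, 221]) cube([25, 1182, 195]);
translate([2295, 479, 221]) cube([25, 1182, 195]);
translate([418, 423, 416]) cube([91, 1294, 24]);
translate([571, 423, 416]) cube([91, 1294, 24]);
translate([724, 423, 416]) cube([91, 1294, 24]);
translate([877, 423, 416]) cube([91, 1294, 24]);
translate([1030, 423, 416]) cube([91, 1294, 24]);
translate([1183, 423, 416]) cube([91, 1294, 24]);
translate([1336, 423, 416]) cube([91, 1294, 24]);
translate([1489, 423, 416]) cube([91, 1294, 24]);
translate([1642, 423, 416]) cube([91, 1294, 24]);
translate([1795, 423, 416]) cube([91, 1294, 24]);
translate([1948, 423, 416]) cube([91, 1294, 24]);
translate([2101, 423, 416]) cube([91, 1294, 24]);
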